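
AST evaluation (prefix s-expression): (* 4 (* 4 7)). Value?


Evaluate inner: (* 4 7) = 28
Evaluate root: (* 4 28) = 112
Result: 112


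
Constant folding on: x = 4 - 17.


4 - 17 = -13 at compile time
Optimized: x = -13


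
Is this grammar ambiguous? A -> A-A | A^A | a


'a-a^a' has two parse trees (no precedence encoded between - and ^)
Ambiguous


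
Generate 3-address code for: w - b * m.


Break into single-operator statements:
t1 = b * m
t2 = w - t1


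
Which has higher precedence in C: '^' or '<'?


'<' is relational (level 7); '^' is bitwise XOR (level 4)
Higher level binds tighter
'<' has higher precedence than '^'


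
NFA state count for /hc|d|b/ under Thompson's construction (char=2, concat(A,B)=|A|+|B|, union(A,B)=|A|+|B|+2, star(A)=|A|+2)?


Syntax tree has 4 char leaf(s), 2 union(s), 0 star(s)
chars contribute 4×2 = 8; each union adds +2; each star adds +2
Total: 8 + 4 + 0 = 12 states


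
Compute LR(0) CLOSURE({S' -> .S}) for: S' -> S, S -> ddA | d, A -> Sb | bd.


Start: S' -> .S
For each item with dot before a nonterminal B, add B -> .γ for every B-production
Closure: [S' -> .S, S -> .ddA, S -> .d]


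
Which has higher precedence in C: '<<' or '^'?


'<<' is shift (level 8); '^' is bitwise XOR (level 4)
Higher level binds tighter
'<<' has higher precedence than '^'


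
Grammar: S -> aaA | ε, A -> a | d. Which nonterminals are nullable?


A nonterminal is nullable iff some alternative derives ε (directly, or every symbol in it is nullable)
Nullable: {S}


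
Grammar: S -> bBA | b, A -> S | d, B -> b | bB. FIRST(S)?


Per alternative of S: FIRST(bBA) = {b}; FIRST(b) = {b}
FIRST(S) = {b}


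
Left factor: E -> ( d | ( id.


Common prefix: '('
Factored: E -> ( E', E' -> d | id


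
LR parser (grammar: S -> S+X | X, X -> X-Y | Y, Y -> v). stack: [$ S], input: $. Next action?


start symbol S on stack, input exhausted
Action: accept


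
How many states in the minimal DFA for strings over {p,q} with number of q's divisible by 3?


Track (count of q) mod 3: states 0..2, accept at 0
Minimal DFA: 3 states


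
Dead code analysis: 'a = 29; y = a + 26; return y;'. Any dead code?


a is read by y's definition; y is returned
No dead code


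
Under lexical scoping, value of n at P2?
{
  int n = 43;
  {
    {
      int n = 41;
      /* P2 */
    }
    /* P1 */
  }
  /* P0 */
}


n declared in the same block as P2
n = 41


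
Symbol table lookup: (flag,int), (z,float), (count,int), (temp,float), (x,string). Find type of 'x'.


Lookup 'x' → type string


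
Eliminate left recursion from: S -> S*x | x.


Left-recursive alternatives: S*x; non-recursive: x
Introduce S': S -> xS', S' -> *xS' | ε


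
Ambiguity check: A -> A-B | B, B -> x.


precedence layered via separate nonterminal B: deterministic
Unambiguous


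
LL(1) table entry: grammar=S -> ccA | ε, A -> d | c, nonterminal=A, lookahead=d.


For [A, d]: 'd' ∈ FIRST(d)
Entry: A -> d


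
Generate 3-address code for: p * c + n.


Break into single-operator statements:
t1 = p * c
t2 = t1 + n


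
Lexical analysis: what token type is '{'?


Pattern: delimiter/punctuation
Type: PUNCTUATION


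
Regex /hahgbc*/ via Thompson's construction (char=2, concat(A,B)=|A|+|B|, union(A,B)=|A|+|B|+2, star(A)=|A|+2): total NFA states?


Syntax tree has 6 char leaf(s), 0 union(s), 1 star(s)
chars contribute 6×2 = 12; each union adds +2; each star adds +2
Total: 12 + 0 + 2 = 14 states


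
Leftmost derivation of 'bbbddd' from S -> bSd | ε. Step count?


Derivation: S => bSd => bbSdd => bbbSddd => bbbddd
Steps: 4


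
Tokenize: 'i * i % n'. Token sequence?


Scan left to right, longest-match per lexeme
Tokens: ID(i), OP(*), ID(i), OP(%), ID(n)


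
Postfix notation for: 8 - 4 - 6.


Left to right (same or higher precedence on left)
Postfix: 8 4 - 6 -


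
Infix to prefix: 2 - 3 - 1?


left-to-right (same/higher precedence on left): tree is (- (- 2 3) 1)
Prefix: - - 2 3 1


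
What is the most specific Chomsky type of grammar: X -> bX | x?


Right-linear: every RHS is a terminal or a terminal followed by one nonterminal
Classification: Type 3 (Regular)


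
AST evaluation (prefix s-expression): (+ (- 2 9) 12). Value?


Evaluate inner: (- 2 9) = -7
Evaluate root: (+ -7 12) = 5
Result: 5


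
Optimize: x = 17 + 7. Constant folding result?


17 + 7 = 24 at compile time
Optimized: x = 24


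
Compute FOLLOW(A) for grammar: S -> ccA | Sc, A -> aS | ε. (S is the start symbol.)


$ ∈ FOLLOW(S). For each A -> αBβ: add FIRST(β)\{ε} to FOLLOW(B); if β nullable, add FOLLOW(A).
FOLLOW(A) = {$, c}


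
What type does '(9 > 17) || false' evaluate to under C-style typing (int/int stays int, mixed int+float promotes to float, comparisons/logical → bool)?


Operand types: bool || bool
Rule: logical operators take bool operands and yield bool
Result type: bool


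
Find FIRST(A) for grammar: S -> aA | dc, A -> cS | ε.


Per alternative of A: FIRST(cS) = {c}; FIRST(ε) = {ε}
FIRST(A) = {c, ε}


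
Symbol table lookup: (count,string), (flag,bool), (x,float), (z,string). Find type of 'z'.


Lookup 'z' → type string


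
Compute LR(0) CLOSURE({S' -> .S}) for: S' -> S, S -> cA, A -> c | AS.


Start: S' -> .S
For each item with dot before a nonterminal B, add B -> .γ for every B-production
Closure: [S' -> .S, S -> .cA]


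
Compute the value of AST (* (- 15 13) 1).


Evaluate inner: (- 15 13) = 2
Evaluate root: (* 2 1) = 2
Result: 2


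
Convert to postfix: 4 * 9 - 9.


Left to right (same or higher precedence on left)
Postfix: 4 9 * 9 -


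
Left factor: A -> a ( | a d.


Common prefix: 'a'
Factored: A -> a A', A' -> ( | d


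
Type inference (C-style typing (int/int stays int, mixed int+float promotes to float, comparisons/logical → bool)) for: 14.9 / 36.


Operand types: float / int
Rule: mixed int/float promotes to float; int/int stays int
Result type: float


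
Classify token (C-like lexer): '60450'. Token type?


Pattern: digits only
Type: INTEGER_LITERAL


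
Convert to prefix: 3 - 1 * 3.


'*' binds tighter: tree is (- 3 (* 1 3))
Prefix: - 3 * 1 3


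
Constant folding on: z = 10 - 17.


10 - 17 = -7 at compile time
Optimized: z = -7


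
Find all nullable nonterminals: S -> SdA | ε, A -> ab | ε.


A nonterminal is nullable iff some alternative derives ε (directly, or every symbol in it is nullable)
Nullable: {A, S}


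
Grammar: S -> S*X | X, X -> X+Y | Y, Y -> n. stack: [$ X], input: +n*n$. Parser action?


shift '+' to continue X -> X+Y
Action: shift


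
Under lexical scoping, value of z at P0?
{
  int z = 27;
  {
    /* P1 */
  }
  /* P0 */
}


z declared in the same block as P0
z = 27


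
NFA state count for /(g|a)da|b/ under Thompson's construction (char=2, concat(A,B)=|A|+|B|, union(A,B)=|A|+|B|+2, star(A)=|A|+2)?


Syntax tree has 5 char leaf(s), 2 union(s), 0 star(s)
chars contribute 5×2 = 10; each union adds +2; each star adds +2
Total: 10 + 4 + 0 = 14 states


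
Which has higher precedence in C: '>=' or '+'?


'+' is additive (level 9); '>=' is relational (level 7)
Higher level binds tighter
'+' has higher precedence than '>='


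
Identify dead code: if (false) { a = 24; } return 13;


condition is constant false, so the whole block is unreachable
Dead: 'if (false) { a = 24; }'


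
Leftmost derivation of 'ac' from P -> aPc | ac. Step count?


Derivation: P => ac
Steps: 1


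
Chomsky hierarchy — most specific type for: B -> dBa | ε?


Single nonterminal LHS, but d^n a^n is not regular
Classification: Type 2 (Context-Free)


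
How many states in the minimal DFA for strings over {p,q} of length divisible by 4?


Track length mod 4: states 0..3, accept at 0
Minimal DFA: 4 states


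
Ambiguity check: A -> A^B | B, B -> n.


precedence layered via separate nonterminal B: deterministic
Unambiguous


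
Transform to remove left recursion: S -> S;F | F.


Left-recursive alternatives: S;F; non-recursive: F
Introduce S': S -> FS', S' -> ;FS' | ε


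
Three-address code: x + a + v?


Break into single-operator statements:
t1 = x + a
t2 = t1 + v


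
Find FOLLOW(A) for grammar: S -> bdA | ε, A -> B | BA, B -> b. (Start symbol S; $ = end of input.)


$ ∈ FOLLOW(S). For each A -> αBβ: add FIRST(β)\{ε} to FOLLOW(B); if β nullable, add FOLLOW(A).
FOLLOW(A) = {$}


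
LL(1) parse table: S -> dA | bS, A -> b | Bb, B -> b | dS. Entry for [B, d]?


For [B, d]: 'd' ∈ FIRST(dS)
Entry: B -> dS


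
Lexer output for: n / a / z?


Scan left to right, longest-match per lexeme
Tokens: ID(n), OP(/), ID(a), OP(/), ID(z)


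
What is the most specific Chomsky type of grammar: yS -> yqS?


LHS has context (more than one symbol) and |LHS| ≤ |RHS|
Classification: Type 1 (Context-Sensitive)


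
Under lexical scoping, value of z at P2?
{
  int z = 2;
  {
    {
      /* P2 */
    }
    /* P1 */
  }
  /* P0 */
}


P2's block does not declare z; resolves to the enclosing declaration at depth 0
z = 2


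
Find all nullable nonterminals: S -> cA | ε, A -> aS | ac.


A nonterminal is nullable iff some alternative derives ε (directly, or every symbol in it is nullable)
Nullable: {S}


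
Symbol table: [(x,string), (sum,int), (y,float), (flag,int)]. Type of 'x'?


Lookup 'x' → type string


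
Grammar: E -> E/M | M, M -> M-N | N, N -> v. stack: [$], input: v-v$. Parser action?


no handle on stack; shift 'v'
Action: shift


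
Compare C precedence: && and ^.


'^' is bitwise XOR (level 4); '&&' is logical AND (level 2)
Higher level binds tighter
'^' has higher precedence than '&&'


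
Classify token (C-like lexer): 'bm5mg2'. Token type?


Pattern: letter/underscore followed by alphanumerics, not a keyword
Type: IDENTIFIER


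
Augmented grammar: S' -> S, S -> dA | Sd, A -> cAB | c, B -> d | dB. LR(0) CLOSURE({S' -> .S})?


Start: S' -> .S
For each item with dot before a nonterminal B, add B -> .γ for every B-production
Closure: [S' -> .S, S -> .dA, S -> .Sd]


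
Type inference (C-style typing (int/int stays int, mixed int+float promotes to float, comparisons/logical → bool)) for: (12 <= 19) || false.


Operand types: bool || bool
Rule: logical operators take bool operands and yield bool
Result type: bool


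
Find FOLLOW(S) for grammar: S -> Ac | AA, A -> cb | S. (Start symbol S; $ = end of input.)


$ ∈ FOLLOW(S). For each A -> αBβ: add FIRST(β)\{ε} to FOLLOW(B); if β nullable, add FOLLOW(A).
FOLLOW(S) = {$, c}


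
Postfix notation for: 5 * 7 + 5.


Left to right (same or higher precedence on left)
Postfix: 5 7 * 5 +


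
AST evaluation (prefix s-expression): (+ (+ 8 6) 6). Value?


Evaluate inner: (+ 8 6) = 14
Evaluate root: (+ 14 6) = 20
Result: 20


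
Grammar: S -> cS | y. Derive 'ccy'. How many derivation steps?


Derivation: S => cS => ccS => ccy
Steps: 3


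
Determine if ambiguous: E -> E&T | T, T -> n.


precedence layered via separate nonterminal T: deterministic
Unambiguous


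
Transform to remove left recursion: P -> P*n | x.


Left-recursive alternatives: P*n; non-recursive: x
Introduce P': P -> xP', P' -> *nP' | ε


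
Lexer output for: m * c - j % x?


Scan left to right, longest-match per lexeme
Tokens: ID(m), OP(*), ID(c), OP(-), ID(j), OP(%), ID(x)


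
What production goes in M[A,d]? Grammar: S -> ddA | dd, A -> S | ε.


For [A, d]: 'd' ∈ FIRST(S)
Entry: A -> S


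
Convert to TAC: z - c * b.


Break into single-operator statements:
t1 = c * b
t2 = z - t1


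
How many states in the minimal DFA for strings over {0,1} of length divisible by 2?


Track length mod 2: states 0..1, accept at 0
Minimal DFA: 2 states


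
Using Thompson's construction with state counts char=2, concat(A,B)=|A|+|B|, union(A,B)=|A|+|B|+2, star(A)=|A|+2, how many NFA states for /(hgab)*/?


Syntax tree has 4 char leaf(s), 0 union(s), 1 star(s)
chars contribute 4×2 = 8; each union adds +2; each star adds +2
Total: 8 + 0 + 2 = 10 states


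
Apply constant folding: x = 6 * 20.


6 * 20 = 120 at compile time
Optimized: x = 120


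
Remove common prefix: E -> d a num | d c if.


Common prefix: 'd'
Factored: E -> d E', E' -> a num | c if


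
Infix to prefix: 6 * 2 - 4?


left-to-right (same/higher precedence on left): tree is (- (* 6 2) 4)
Prefix: - * 6 2 4


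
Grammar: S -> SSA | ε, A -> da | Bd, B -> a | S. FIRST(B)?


Per alternative of B: FIRST(a) = {a}; FIRST(S) = {a, d, ε}
FIRST(B) = {a, d, ε}


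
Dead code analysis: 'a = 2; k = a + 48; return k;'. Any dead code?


a is read by k's definition; k is returned
No dead code


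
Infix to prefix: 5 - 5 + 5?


left-to-right (same/higher precedence on left): tree is (+ (- 5 5) 5)
Prefix: + - 5 5 5


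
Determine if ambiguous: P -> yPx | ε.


balanced y^n…x^n: each string has a unique parse
Unambiguous


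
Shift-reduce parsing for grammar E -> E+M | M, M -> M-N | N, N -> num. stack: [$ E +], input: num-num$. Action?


no handle ('E+' is not any RHS); shift 'num'
Action: shift


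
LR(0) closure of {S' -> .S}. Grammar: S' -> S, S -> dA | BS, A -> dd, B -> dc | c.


Start: S' -> .S
For each item with dot before a nonterminal B, add B -> .γ for every B-production
Closure: [S' -> .S, S -> .dA, S -> .BS, B -> .dc, B -> .c]


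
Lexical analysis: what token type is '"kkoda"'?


Pattern: double-quoted sequence
Type: STRING_LITERAL


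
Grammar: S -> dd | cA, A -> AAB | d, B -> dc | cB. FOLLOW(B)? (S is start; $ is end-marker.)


$ ∈ FOLLOW(S). For each A -> αBβ: add FIRST(β)\{ε} to FOLLOW(B); if β nullable, add FOLLOW(A).
FOLLOW(B) = {$, c, d}


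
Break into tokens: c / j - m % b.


Scan left to right, longest-match per lexeme
Tokens: ID(c), OP(/), ID(j), OP(-), ID(m), OP(%), ID(b)


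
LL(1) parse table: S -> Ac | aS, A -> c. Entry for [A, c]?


For [A, c]: 'c' ∈ FIRST(c)
Entry: A -> c


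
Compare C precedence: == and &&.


'==' is equality (level 6); '&&' is logical AND (level 2)
Higher level binds tighter
'==' has higher precedence than '&&'


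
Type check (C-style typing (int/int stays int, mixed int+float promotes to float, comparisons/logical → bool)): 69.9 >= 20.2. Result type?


Operand types: float >= float
Rule: comparison yields bool
Result type: bool


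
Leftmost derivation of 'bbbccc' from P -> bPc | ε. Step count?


Derivation: P => bPc => bbPcc => bbbPccc => bbbccc
Steps: 4


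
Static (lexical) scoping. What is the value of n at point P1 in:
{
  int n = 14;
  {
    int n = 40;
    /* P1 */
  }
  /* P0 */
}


n declared in the same block as P1
n = 40


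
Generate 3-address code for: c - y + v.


Break into single-operator statements:
t1 = c - y
t2 = t1 + v


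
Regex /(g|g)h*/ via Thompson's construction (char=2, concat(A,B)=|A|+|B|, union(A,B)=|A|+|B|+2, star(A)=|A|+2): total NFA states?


Syntax tree has 3 char leaf(s), 1 union(s), 1 star(s)
chars contribute 3×2 = 6; each union adds +2; each star adds +2
Total: 6 + 2 + 2 = 10 states


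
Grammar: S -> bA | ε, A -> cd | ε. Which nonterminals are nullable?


A nonterminal is nullable iff some alternative derives ε (directly, or every symbol in it is nullable)
Nullable: {A, S}


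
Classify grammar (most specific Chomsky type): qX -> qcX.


LHS has context (more than one symbol) and |LHS| ≤ |RHS|
Classification: Type 1 (Context-Sensitive)


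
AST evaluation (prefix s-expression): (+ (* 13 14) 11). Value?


Evaluate inner: (* 13 14) = 182
Evaluate root: (+ 182 11) = 193
Result: 193


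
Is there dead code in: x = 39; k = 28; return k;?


x is assigned but never read
Dead: 'x = 39'


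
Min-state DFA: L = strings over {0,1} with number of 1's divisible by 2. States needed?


Track (count of 1) mod 2: states 0..1, accept at 0
Minimal DFA: 2 states


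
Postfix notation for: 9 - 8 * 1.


* has higher precedence, evaluate 8*1 first
Postfix: 9 8 1 * -


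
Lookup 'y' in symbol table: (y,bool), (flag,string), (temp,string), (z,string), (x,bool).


Lookup 'y' → type bool


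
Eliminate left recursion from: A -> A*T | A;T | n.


Left-recursive alternatives: A*T, A;T; non-recursive: n
Introduce A': A -> nA', A' -> *TA' | ;TA' | ε


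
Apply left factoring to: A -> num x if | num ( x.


Common prefix: 'num'
Factored: A -> num A', A' -> x if | ( x


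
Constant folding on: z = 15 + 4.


15 + 4 = 19 at compile time
Optimized: z = 19


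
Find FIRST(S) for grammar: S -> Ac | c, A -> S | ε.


Per alternative of S: FIRST(Ac) = {c}; FIRST(c) = {c}
FIRST(S) = {c}


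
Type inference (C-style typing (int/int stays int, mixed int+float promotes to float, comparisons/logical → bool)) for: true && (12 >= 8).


Operand types: bool && bool
Rule: logical operators take bool operands and yield bool
Result type: bool


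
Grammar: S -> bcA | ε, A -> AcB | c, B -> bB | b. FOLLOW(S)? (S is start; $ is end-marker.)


$ ∈ FOLLOW(S). For each A -> αBβ: add FIRST(β)\{ε} to FOLLOW(B); if β nullable, add FOLLOW(A).
FOLLOW(S) = {$}


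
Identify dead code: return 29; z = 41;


statement follows a return and is unreachable
Dead: 'z = 41'


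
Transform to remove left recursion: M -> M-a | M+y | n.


Left-recursive alternatives: M-a, M+y; non-recursive: n
Introduce M': M -> nM', M' -> -aM' | +yM' | ε


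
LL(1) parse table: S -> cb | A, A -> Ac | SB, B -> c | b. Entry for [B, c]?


For [B, c]: 'c' ∈ FIRST(c)
Entry: B -> c


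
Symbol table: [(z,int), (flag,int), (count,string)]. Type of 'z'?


Lookup 'z' → type int


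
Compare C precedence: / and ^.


'/' is multiplicative (level 10); '^' is bitwise XOR (level 4)
Higher level binds tighter
'/' has higher precedence than '^'


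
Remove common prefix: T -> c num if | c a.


Common prefix: 'c'
Factored: T -> c T', T' -> num if | a


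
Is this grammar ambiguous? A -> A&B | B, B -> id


precedence layered via separate nonterminal B: deterministic
Unambiguous


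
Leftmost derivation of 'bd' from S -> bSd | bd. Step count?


Derivation: S => bd
Steps: 1


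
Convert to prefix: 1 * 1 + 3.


left-to-right (same/higher precedence on left): tree is (+ (* 1 1) 3)
Prefix: + * 1 1 3


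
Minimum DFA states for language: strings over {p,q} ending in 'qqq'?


Track the longest suffix of input matching a prefix of 'qqq': 4 classes (prefixes of length 0..3)
Minimal DFA: 4 states


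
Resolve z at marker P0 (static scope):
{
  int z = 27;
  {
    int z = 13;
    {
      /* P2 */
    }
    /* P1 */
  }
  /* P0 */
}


z declared in the same block as P0
z = 27


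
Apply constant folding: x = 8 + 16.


8 + 16 = 24 at compile time
Optimized: x = 24


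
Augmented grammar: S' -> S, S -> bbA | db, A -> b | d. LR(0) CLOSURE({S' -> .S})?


Start: S' -> .S
For each item with dot before a nonterminal B, add B -> .γ for every B-production
Closure: [S' -> .S, S -> .bbA, S -> .db]


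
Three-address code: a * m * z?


Break into single-operator statements:
t1 = a * m
t2 = t1 * z


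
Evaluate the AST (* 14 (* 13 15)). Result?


Evaluate inner: (* 13 15) = 195
Evaluate root: (* 14 195) = 2730
Result: 2730


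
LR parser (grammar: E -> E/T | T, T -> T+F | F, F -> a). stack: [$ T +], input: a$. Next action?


no handle; shift 'a'
Action: shift


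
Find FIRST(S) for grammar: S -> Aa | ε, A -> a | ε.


Per alternative of S: FIRST(Aa) = {a}; FIRST(ε) = {ε}
FIRST(S) = {a, ε}


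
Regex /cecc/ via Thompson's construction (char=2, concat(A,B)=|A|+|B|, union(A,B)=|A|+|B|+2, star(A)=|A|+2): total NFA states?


Syntax tree has 4 char leaf(s), 0 union(s), 0 star(s)
chars contribute 4×2 = 8; each union adds +2; each star adds +2
Total: 8 + 0 + 0 = 8 states


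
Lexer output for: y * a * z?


Scan left to right, longest-match per lexeme
Tokens: ID(y), OP(*), ID(a), OP(*), ID(z)


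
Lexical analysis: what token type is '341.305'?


Pattern: digits with a decimal point
Type: FLOAT_LITERAL


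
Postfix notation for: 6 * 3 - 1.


Left to right (same or higher precedence on left)
Postfix: 6 3 * 1 -


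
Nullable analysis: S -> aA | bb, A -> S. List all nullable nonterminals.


A nonterminal is nullable iff some alternative derives ε (directly, or every symbol in it is nullable)
Nullable: {}


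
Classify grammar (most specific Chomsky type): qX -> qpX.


LHS has context (more than one symbol) and |LHS| ≤ |RHS|
Classification: Type 1 (Context-Sensitive)


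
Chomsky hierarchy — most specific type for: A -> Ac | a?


Left-linear: every RHS is a terminal or one nonterminal followed by a terminal
Classification: Type 3 (Regular)


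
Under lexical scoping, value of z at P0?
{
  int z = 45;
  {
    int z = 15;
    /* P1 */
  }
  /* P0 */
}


z declared in the same block as P0
z = 45


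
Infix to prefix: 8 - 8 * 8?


'*' binds tighter: tree is (- 8 (* 8 8))
Prefix: - 8 * 8 8


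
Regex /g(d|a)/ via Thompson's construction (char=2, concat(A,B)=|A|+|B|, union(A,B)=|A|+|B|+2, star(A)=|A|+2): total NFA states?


Syntax tree has 3 char leaf(s), 1 union(s), 0 star(s)
chars contribute 3×2 = 6; each union adds +2; each star adds +2
Total: 6 + 2 + 0 = 8 states


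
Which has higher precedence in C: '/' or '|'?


'/' is multiplicative (level 10); '|' is bitwise OR (level 3)
Higher level binds tighter
'/' has higher precedence than '|'


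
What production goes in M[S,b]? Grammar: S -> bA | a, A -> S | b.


For [S, b]: 'b' ∈ FIRST(bA)
Entry: S -> bA


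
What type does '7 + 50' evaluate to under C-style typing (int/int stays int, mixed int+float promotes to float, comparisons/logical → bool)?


Operand types: int + int
Rule: mixed int/float promotes to float; int/int stays int
Result type: int


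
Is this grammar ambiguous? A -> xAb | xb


balanced x^n…b^n: each string has a unique parse
Unambiguous


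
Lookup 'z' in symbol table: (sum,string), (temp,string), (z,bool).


Lookup 'z' → type bool


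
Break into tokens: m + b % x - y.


Scan left to right, longest-match per lexeme
Tokens: ID(m), OP(+), ID(b), OP(%), ID(x), OP(-), ID(y)


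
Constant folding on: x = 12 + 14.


12 + 14 = 26 at compile time
Optimized: x = 26


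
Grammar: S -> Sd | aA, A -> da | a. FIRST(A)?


Per alternative of A: FIRST(da) = {d}; FIRST(a) = {a}
FIRST(A) = {a, d}


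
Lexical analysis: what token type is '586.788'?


Pattern: digits with a decimal point
Type: FLOAT_LITERAL


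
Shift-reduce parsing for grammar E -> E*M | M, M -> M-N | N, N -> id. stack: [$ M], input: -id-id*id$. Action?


shift '-' to continue M -> M-N
Action: shift


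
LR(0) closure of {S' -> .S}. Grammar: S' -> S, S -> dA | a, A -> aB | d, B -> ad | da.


Start: S' -> .S
For each item with dot before a nonterminal B, add B -> .γ for every B-production
Closure: [S' -> .S, S -> .dA, S -> .a]


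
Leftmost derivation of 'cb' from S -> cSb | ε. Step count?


Derivation: S => cSb => cb
Steps: 2


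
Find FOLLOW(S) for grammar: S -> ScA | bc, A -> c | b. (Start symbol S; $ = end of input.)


$ ∈ FOLLOW(S). For each A -> αBβ: add FIRST(β)\{ε} to FOLLOW(B); if β nullable, add FOLLOW(A).
FOLLOW(S) = {$, c}


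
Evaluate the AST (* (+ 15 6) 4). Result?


Evaluate inner: (+ 15 6) = 21
Evaluate root: (* 21 4) = 84
Result: 84


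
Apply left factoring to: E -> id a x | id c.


Common prefix: 'id'
Factored: E -> id E', E' -> a x | c


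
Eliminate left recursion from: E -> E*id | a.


Left-recursive alternatives: E*id; non-recursive: a
Introduce E': E -> aE', E' -> *idE' | ε


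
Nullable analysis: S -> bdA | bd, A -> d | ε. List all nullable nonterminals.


A nonterminal is nullable iff some alternative derives ε (directly, or every symbol in it is nullable)
Nullable: {A}


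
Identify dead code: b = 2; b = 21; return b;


first assignment to b is overwritten before any read
Dead: 'b = 2'


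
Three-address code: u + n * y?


Break into single-operator statements:
t1 = n * y
t2 = u + t1


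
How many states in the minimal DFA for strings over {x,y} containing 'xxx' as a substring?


KMP-style automaton: 3 progress states + 1 absorbing accept = 4
Minimal DFA: 4 states


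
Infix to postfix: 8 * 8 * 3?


Left to right (same or higher precedence on left)
Postfix: 8 8 * 3 *


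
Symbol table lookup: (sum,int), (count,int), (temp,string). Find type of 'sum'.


Lookup 'sum' → type int


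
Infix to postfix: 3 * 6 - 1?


Left to right (same or higher precedence on left)
Postfix: 3 6 * 1 -


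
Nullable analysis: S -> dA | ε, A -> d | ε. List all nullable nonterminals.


A nonterminal is nullable iff some alternative derives ε (directly, or every symbol in it is nullable)
Nullable: {A, S}


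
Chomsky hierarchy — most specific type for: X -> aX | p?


Right-linear: every RHS is a terminal or a terminal followed by one nonterminal
Classification: Type 3 (Regular)


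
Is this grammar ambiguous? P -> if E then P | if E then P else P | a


dangling else: 'if E then if E then a else a' parses two ways
Ambiguous


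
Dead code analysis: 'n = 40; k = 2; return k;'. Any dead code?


n is assigned but never read
Dead: 'n = 40'


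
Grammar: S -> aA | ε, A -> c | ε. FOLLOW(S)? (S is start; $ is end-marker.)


$ ∈ FOLLOW(S). For each A -> αBβ: add FIRST(β)\{ε} to FOLLOW(B); if β nullable, add FOLLOW(A).
FOLLOW(S) = {$}


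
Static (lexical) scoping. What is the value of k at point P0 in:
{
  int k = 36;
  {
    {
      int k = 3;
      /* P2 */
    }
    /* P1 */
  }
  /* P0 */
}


k declared in the same block as P0
k = 36


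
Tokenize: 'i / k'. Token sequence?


Scan left to right, longest-match per lexeme
Tokens: ID(i), OP(/), ID(k)


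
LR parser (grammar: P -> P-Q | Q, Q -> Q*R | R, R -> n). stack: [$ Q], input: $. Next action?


lookahead ∉ {*} so Q won't extend; reduce P -> Q
Action: reduce (P -> Q)


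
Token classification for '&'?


Pattern: operator symbol
Type: OPERATOR


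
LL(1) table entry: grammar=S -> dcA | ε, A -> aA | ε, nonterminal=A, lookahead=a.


For [A, a]: 'a' ∈ FIRST(aA)
Entry: A -> aA


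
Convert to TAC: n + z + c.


Break into single-operator statements:
t1 = n + z
t2 = t1 + c


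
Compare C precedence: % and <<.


'%' is multiplicative (level 10); '<<' is shift (level 8)
Higher level binds tighter
'%' has higher precedence than '<<'


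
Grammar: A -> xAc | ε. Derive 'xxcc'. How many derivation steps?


Derivation: A => xAc => xxAcc => xxcc
Steps: 3


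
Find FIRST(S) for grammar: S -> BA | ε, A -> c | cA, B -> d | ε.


Per alternative of S: FIRST(BA) = {c, d}; FIRST(ε) = {ε}
FIRST(S) = {c, d, ε}


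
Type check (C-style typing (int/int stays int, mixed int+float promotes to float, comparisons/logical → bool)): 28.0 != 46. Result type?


Operand types: float != int
Rule: comparison yields bool
Result type: bool


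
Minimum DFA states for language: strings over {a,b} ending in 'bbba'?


Track the longest suffix of input matching a prefix of 'bbba': 5 classes (prefixes of length 0..4)
Minimal DFA: 5 states


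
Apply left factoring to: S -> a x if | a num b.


Common prefix: 'a'
Factored: S -> a S', S' -> x if | num b


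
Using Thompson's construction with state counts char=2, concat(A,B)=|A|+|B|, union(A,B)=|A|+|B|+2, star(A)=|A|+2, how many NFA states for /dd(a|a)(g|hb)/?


Syntax tree has 7 char leaf(s), 2 union(s), 0 star(s)
chars contribute 7×2 = 14; each union adds +2; each star adds +2
Total: 14 + 4 + 0 = 18 states


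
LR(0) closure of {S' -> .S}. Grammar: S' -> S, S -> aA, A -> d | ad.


Start: S' -> .S
For each item with dot before a nonterminal B, add B -> .γ for every B-production
Closure: [S' -> .S, S -> .aA]


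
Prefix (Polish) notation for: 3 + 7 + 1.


left-to-right (same/higher precedence on left): tree is (+ (+ 3 7) 1)
Prefix: + + 3 7 1


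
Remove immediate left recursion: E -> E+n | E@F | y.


Left-recursive alternatives: E+n, E@F; non-recursive: y
Introduce E': E -> yE', E' -> +nE' | @FE' | ε


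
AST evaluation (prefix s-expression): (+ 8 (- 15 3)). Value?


Evaluate inner: (- 15 3) = 12
Evaluate root: (+ 8 12) = 20
Result: 20


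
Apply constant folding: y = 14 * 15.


14 * 15 = 210 at compile time
Optimized: y = 210


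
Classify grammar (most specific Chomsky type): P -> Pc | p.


Left-linear: every RHS is a terminal or one nonterminal followed by a terminal
Classification: Type 3 (Regular)


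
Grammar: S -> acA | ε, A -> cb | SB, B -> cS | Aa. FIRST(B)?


Per alternative of B: FIRST(cS) = {c}; FIRST(Aa) = {a, c}
FIRST(B) = {a, c}


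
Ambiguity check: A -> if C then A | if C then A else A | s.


dangling else: 'if C then if C then s else s' parses two ways
Ambiguous


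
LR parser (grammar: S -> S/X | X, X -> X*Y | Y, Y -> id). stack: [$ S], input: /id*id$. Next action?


shift '/' to continue S -> S/X
Action: shift


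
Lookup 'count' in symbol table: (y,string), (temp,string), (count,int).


Lookup 'count' → type int


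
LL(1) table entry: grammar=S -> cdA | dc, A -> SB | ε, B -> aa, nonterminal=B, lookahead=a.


For [B, a]: 'a' ∈ FIRST(aa)
Entry: B -> aa


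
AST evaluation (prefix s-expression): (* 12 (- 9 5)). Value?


Evaluate inner: (- 9 5) = 4
Evaluate root: (* 12 4) = 48
Result: 48


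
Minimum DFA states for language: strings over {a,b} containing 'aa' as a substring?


KMP-style automaton: 2 progress states + 1 absorbing accept = 3
Minimal DFA: 3 states


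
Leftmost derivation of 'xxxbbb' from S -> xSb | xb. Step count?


Derivation: S => xSb => xxSbb => xxxbbb
Steps: 3


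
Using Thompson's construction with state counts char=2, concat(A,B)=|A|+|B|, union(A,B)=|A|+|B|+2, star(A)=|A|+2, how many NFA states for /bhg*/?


Syntax tree has 3 char leaf(s), 0 union(s), 1 star(s)
chars contribute 3×2 = 6; each union adds +2; each star adds +2
Total: 6 + 0 + 2 = 8 states


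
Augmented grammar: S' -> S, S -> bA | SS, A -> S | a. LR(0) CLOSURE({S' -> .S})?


Start: S' -> .S
For each item with dot before a nonterminal B, add B -> .γ for every B-production
Closure: [S' -> .S, S -> .bA, S -> .SS]


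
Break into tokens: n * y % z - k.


Scan left to right, longest-match per lexeme
Tokens: ID(n), OP(*), ID(y), OP(%), ID(z), OP(-), ID(k)


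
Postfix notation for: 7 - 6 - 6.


Left to right (same or higher precedence on left)
Postfix: 7 6 - 6 -


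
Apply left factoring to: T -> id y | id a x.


Common prefix: 'id'
Factored: T -> id T', T' -> y | a x


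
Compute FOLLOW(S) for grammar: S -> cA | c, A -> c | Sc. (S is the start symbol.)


$ ∈ FOLLOW(S). For each A -> αBβ: add FIRST(β)\{ε} to FOLLOW(B); if β nullable, add FOLLOW(A).
FOLLOW(S) = {$, c}


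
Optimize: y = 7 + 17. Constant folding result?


7 + 17 = 24 at compile time
Optimized: y = 24


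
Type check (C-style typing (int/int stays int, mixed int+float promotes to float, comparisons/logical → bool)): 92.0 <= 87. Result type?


Operand types: float <= int
Rule: comparison yields bool
Result type: bool


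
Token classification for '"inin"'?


Pattern: double-quoted sequence
Type: STRING_LITERAL


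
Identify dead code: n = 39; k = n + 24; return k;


n is read by k's definition; k is returned
No dead code


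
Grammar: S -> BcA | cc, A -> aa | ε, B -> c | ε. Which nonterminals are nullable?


A nonterminal is nullable iff some alternative derives ε (directly, or every symbol in it is nullable)
Nullable: {A, B}


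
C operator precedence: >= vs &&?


'>=' is relational (level 7); '&&' is logical AND (level 2)
Higher level binds tighter
'>=' has higher precedence than '&&'


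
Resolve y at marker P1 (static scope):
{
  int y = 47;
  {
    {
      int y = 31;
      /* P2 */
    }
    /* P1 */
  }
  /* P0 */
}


P1's block does not declare y; resolves to the enclosing declaration at depth 0
y = 47


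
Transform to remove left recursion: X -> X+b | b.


Left-recursive alternatives: X+b; non-recursive: b
Introduce X': X -> bX', X' -> +bX' | ε


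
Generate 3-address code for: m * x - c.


Break into single-operator statements:
t1 = m * x
t2 = t1 - c


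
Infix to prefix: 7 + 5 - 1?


left-to-right (same/higher precedence on left): tree is (- (+ 7 5) 1)
Prefix: - + 7 5 1


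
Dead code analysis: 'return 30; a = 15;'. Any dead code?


statement follows a return and is unreachable
Dead: 'a = 15'


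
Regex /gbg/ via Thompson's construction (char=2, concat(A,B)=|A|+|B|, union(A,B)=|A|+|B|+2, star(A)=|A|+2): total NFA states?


Syntax tree has 3 char leaf(s), 0 union(s), 0 star(s)
chars contribute 3×2 = 6; each union adds +2; each star adds +2
Total: 6 + 0 + 0 = 6 states


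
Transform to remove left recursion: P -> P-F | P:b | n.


Left-recursive alternatives: P-F, P:b; non-recursive: n
Introduce P': P -> nP', P' -> -FP' | :bP' | ε


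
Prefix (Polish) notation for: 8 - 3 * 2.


'*' binds tighter: tree is (- 8 (* 3 2))
Prefix: - 8 * 3 2


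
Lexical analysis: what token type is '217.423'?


Pattern: digits with a decimal point
Type: FLOAT_LITERAL


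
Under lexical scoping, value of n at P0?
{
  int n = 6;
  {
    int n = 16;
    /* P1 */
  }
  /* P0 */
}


n declared in the same block as P0
n = 6


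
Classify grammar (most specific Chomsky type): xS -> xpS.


LHS has context (more than one symbol) and |LHS| ≤ |RHS|
Classification: Type 1 (Context-Sensitive)


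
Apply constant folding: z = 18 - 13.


18 - 13 = 5 at compile time
Optimized: z = 5


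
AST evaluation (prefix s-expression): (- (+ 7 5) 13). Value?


Evaluate inner: (+ 7 5) = 12
Evaluate root: (- 12 13) = -1
Result: -1


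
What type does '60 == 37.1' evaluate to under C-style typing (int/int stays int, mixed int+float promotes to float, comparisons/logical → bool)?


Operand types: int == float
Rule: comparison yields bool
Result type: bool


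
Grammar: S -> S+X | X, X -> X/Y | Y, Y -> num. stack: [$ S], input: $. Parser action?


start symbol S on stack, input exhausted
Action: accept


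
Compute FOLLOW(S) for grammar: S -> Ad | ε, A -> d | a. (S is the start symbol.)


$ ∈ FOLLOW(S). For each A -> αBβ: add FIRST(β)\{ε} to FOLLOW(B); if β nullable, add FOLLOW(A).
FOLLOW(S) = {$}


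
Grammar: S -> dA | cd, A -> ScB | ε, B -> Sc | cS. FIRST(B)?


Per alternative of B: FIRST(Sc) = {c, d}; FIRST(cS) = {c}
FIRST(B) = {c, d}


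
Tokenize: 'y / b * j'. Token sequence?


Scan left to right, longest-match per lexeme
Tokens: ID(y), OP(/), ID(b), OP(*), ID(j)


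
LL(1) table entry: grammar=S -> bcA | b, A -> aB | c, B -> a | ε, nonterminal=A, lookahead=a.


For [A, a]: 'a' ∈ FIRST(aB)
Entry: A -> aB


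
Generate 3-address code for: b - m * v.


Break into single-operator statements:
t1 = m * v
t2 = b - t1


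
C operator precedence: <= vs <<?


'<<' is shift (level 8); '<=' is relational (level 7)
Higher level binds tighter
'<<' has higher precedence than '<='


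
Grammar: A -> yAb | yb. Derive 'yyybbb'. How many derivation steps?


Derivation: A => yAb => yyAbb => yyybbb
Steps: 3


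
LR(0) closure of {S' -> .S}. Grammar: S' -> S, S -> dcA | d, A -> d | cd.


Start: S' -> .S
For each item with dot before a nonterminal B, add B -> .γ for every B-production
Closure: [S' -> .S, S -> .dcA, S -> .d]


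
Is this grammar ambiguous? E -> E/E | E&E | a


'a/a&a' has two parse trees (no precedence encoded between / and &)
Ambiguous


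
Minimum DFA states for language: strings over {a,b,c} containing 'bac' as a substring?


KMP-style automaton: 3 progress states + 1 absorbing accept = 4
Minimal DFA: 4 states


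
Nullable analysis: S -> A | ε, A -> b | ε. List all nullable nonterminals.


A nonterminal is nullable iff some alternative derives ε (directly, or every symbol in it is nullable)
Nullable: {A, S}


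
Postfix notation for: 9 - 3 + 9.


Left to right (same or higher precedence on left)
Postfix: 9 3 - 9 +


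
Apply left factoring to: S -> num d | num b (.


Common prefix: 'num'
Factored: S -> num S', S' -> d | b (


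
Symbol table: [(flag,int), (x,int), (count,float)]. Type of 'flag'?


Lookup 'flag' → type int


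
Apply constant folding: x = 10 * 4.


10 * 4 = 40 at compile time
Optimized: x = 40


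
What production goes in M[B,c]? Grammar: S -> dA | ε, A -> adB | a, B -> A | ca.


For [B, c]: 'c' ∈ FIRST(ca)
Entry: B -> ca


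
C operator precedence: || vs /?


'/' is multiplicative (level 10); '||' is logical OR (level 1)
Higher level binds tighter
'/' has higher precedence than '||'


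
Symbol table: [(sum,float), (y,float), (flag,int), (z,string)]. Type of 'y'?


Lookup 'y' → type float


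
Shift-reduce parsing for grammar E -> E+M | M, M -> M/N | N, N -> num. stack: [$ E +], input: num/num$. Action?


no handle ('E+' is not any RHS); shift 'num'
Action: shift


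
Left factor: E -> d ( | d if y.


Common prefix: 'd'
Factored: E -> d E', E' -> ( | if y


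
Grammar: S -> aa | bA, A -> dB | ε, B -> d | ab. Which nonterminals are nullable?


A nonterminal is nullable iff some alternative derives ε (directly, or every symbol in it is nullable)
Nullable: {A}


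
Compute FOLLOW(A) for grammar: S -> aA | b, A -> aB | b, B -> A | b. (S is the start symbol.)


$ ∈ FOLLOW(S). For each A -> αBβ: add FIRST(β)\{ε} to FOLLOW(B); if β nullable, add FOLLOW(A).
FOLLOW(A) = {$}


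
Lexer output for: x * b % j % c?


Scan left to right, longest-match per lexeme
Tokens: ID(x), OP(*), ID(b), OP(%), ID(j), OP(%), ID(c)


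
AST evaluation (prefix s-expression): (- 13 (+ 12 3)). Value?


Evaluate inner: (+ 12 3) = 15
Evaluate root: (- 13 15) = -2
Result: -2


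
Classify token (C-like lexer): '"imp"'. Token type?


Pattern: double-quoted sequence
Type: STRING_LITERAL


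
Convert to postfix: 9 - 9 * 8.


* has higher precedence, evaluate 9*8 first
Postfix: 9 9 8 * -


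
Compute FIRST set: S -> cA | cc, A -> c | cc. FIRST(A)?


Per alternative of A: FIRST(c) = {c}; FIRST(cc) = {c}
FIRST(A) = {c}


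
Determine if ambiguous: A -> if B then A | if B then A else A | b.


dangling else: 'if B then if B then b else b' parses two ways
Ambiguous


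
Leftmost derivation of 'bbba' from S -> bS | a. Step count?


Derivation: S => bS => bbS => bbbS => bbba
Steps: 4


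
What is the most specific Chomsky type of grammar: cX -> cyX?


LHS has context (more than one symbol) and |LHS| ≤ |RHS|
Classification: Type 1 (Context-Sensitive)


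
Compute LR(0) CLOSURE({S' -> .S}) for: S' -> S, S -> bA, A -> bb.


Start: S' -> .S
For each item with dot before a nonterminal B, add B -> .γ for every B-production
Closure: [S' -> .S, S -> .bA]


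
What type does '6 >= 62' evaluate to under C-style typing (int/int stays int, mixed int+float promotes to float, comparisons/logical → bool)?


Operand types: int >= int
Rule: comparison yields bool
Result type: bool
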